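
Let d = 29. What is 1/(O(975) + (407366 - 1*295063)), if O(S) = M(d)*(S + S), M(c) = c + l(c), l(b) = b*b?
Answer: 1/1808803 ≈ 5.5285e-7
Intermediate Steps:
l(b) = b²
M(c) = c + c²
O(S) = 1740*S (O(S) = (29*(1 + 29))*(S + S) = (29*30)*(2*S) = 870*(2*S) = 1740*S)
1/(O(975) + (407366 - 1*295063)) = 1/(1740*975 + (407366 - 1*295063)) = 1/(1696500 + (407366 - 295063)) = 1/(1696500 + 112303) = 1/1808803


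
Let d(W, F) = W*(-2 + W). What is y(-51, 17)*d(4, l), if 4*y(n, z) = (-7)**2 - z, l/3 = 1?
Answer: 64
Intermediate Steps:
l = 3 (l = 3*1 = 3)
y(n, z) = 49/4 - z/4 (y(n, z) = ((-7)**2 - z)/4 = (49 - z)/4 = 49/4 - z/4)
y(-51, 17)*d(4, l) = (49/4 - 1/4*17)*(4*(-2 + 4)) = (49/4 - 17/4)*(4*2) = 8*8 = 64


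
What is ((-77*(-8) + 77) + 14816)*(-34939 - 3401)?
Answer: -594615060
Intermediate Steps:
((-77*(-8) + 77) + 14816)*(-34939 - 3401) = ((616 + 77) + 14816)*(-38340) = (693 + 14816)*(-38340) = 15509*(-38340) = -594615060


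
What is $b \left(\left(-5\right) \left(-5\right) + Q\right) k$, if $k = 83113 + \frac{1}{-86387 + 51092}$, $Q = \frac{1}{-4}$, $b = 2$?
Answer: $\frac{48402310011}{11765} \approx 4.1141 \cdot 10^{6}$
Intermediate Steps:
$Q = - \frac{1}{4} \approx -0.25$
$k = \frac{2933473334}{35295}$ ($k = 83113 + \frac{1}{-35295} = 83113 - \frac{1}{35295} = \frac{2933473334}{35295} \approx 83113.0$)
$b \left(\left(-5\right) \left(-5\right) + Q\right) k = 2 \left(\left(-5\right) \left(-5\right) - \frac{1}{4}\right) \frac{2933473334}{35295} = 2 \left(25 - \frac{1}{4}\right) \frac{2933473334}{35295} = 2 \cdot \frac{99}{4} \cdot \frac{2933473334}{35295} = \frac{99}{2} \cdot \frac{2933473334}{35295} = \frac{48402310011}{11765}$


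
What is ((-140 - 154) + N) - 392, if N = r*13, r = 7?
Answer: -595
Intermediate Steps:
N = 91 (N = 7*13 = 91)
((-140 - 154) + N) - 392 = ((-140 - 154) + 91) - 392 = (-294 + 91) - 392 = -203 - 392 = -595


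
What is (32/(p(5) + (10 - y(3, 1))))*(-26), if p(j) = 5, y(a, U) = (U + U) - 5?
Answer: -416/9 ≈ -46.222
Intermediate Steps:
y(a, U) = -5 + 2*U (y(a, U) = 2*U - 5 = -5 + 2*U)
(32/(p(5) + (10 - y(3, 1))))*(-26) = (32/(5 + (10 - (-5 + 2*1))))*(-26) = (32/(5 + (10 - (-5 + 2))))*(-26) = (32/(5 + (10 - 1*(-3))))*(-26) = (32/(5 + (10 + 3)))*(-26) = (32/(5 + 13))*(-26) = (32/18)*(-26) = ((1/18)*32)*(-26) = (16/9)*(-26) = -416/9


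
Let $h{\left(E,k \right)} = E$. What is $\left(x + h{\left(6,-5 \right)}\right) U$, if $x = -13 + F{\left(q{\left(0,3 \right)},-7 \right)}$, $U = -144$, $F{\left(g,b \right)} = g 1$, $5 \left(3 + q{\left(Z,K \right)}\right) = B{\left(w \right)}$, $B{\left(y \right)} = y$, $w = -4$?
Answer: $\frac{7776}{5} \approx 1555.2$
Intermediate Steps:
$q{\left(Z,K \right)} = - \frac{19}{5}$ ($q{\left(Z,K \right)} = -3 + \frac{1}{5} \left(-4\right) = -3 - \frac{4}{5} = - \frac{19}{5}$)
$F{\left(g,b \right)} = g$
$x = - \frac{84}{5}$ ($x = -13 - \frac{19}{5} = - \frac{84}{5} \approx -16.8$)
$\left(x + h{\left(6,-5 \right)}\right) U = \left(- \frac{84}{5} + 6\right) \left(-144\right) = \left(- \frac{54}{5}\right) \left(-144\right) = \frac{7776}{5}$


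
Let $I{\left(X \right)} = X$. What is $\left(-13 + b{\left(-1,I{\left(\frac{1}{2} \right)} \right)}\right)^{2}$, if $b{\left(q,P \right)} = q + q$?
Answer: $225$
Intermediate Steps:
$b{\left(q,P \right)} = 2 q$
$\left(-13 + b{\left(-1,I{\left(\frac{1}{2} \right)} \right)}\right)^{2} = \left(-13 + 2 \left(-1\right)\right)^{2} = \left(-13 - 2\right)^{2} = \left(-15\right)^{2} = 225$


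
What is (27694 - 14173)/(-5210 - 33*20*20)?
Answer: -13521/18410 ≈ -0.73444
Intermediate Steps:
(27694 - 14173)/(-5210 - 33*20*20) = 13521/(-5210 - 660*20) = 13521/(-5210 - 13200) = 13521/(-18410) = 13521*(-1/18410) = -13521/18410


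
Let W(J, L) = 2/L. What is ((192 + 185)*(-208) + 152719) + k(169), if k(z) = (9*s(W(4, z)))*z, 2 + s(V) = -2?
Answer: 68219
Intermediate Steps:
s(V) = -4 (s(V) = -2 - 2 = -4)
k(z) = -36*z (k(z) = (9*(-4))*z = -36*z)
((192 + 185)*(-208) + 152719) + k(169) = ((192 + 185)*(-208) + 152719) - 36*169 = (377*(-208) + 152719) - 6084 = (-78416 + 152719) - 6084 = 74303 - 6084 = 68219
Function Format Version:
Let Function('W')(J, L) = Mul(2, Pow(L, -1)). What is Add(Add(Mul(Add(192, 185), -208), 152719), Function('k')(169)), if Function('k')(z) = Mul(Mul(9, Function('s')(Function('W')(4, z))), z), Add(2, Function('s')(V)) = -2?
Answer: 68219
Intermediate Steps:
Function('s')(V) = -4 (Function('s')(V) = Add(-2, -2) = -4)
Function('k')(z) = Mul(-36, z) (Function('k')(z) = Mul(Mul(9, -4), z) = Mul(-36, z))
Add(Add(Mul(Add(192, 185), -208), 152719), Function('k')(169)) = Add(Add(Mul(Add(192, 185), -208), 152719), Mul(-36, 169)) = Add(Add(Mul(377, -208), 152719), -6084) = Add(Add(-78416, 152719), -6084) = Add(74303, -6084) = 68219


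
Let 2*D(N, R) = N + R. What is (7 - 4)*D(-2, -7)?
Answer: -27/2 ≈ -13.500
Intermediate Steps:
D(N, R) = N/2 + R/2 (D(N, R) = (N + R)/2 = N/2 + R/2)
(7 - 4)*D(-2, -7) = (7 - 4)*((½)*(-2) + (½)*(-7)) = 3*(-1 - 7/2) = 3*(-9/2) = -27/2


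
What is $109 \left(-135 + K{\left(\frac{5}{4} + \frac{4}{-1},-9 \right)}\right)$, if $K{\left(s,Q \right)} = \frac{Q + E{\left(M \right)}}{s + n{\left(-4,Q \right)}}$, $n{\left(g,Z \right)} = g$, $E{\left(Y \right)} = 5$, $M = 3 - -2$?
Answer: $- \frac{395561}{27} \approx -14650.0$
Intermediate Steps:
$M = 5$ ($M = 3 + 2 = 5$)
$K{\left(s,Q \right)} = \frac{5 + Q}{-4 + s}$ ($K{\left(s,Q \right)} = \frac{Q + 5}{s - 4} = \frac{5 + Q}{-4 + s}$)
$109 \left(-135 + K{\left(\frac{5}{4} + \frac{4}{-1},-9 \right)}\right) = 109 \left(-135 + \frac{5 - 9}{-4 + \left(\frac{5}{4} + \frac{4}{-1}\right)}\right) = 109 \left(-135 + \frac{1}{-4 + \left(5 \cdot \frac{1}{4} + 4 \left(-1\right)\right)} \left(-4\right)\right) = 109 \left(-135 + \frac{1}{-4 + \left(\frac{5}{4} - 4\right)} \left(-4\right)\right) = 109 \left(-135 + \frac{1}{-4 - \frac{11}{4}} \left(-4\right)\right) = 109 \left(-135 + \frac{1}{- \frac{27}{4}} \left(-4\right)\right) = 109 \left(-135 - - \frac{16}{27}\right) = 109 \left(-135 + \frac{16}{27}\right) = 109 \left(- \frac{3629}{27}\right) = - \frac{395561}{27}$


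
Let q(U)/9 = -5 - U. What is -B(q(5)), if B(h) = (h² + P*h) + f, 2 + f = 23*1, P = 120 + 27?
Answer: 5109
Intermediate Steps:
P = 147
q(U) = -45 - 9*U (q(U) = 9*(-5 - U) = -45 - 9*U)
f = 21 (f = -2 + 23*1 = -2 + 23 = 21)
B(h) = 21 + h² + 147*h (B(h) = (h² + 147*h) + 21 = 21 + h² + 147*h)
-B(q(5)) = -(21 + (-45 - 9*5)² + 147*(-45 - 9*5)) = -(21 + (-45 - 45)² + 147*(-45 - 45)) = -(21 + (-90)² + 147*(-90)) = -(21 + 8100 - 13230) = -1*(-5109) = 5109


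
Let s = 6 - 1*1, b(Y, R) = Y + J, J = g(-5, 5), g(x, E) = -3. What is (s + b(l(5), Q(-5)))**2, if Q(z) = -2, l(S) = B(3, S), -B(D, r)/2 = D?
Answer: 16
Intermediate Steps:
B(D, r) = -2*D
l(S) = -6 (l(S) = -2*3 = -6)
J = -3
b(Y, R) = -3 + Y (b(Y, R) = Y - 3 = -3 + Y)
s = 5 (s = 6 - 1 = 5)
(s + b(l(5), Q(-5)))**2 = (5 + (-3 - 6))**2 = (5 - 9)**2 = (-4)**2 = 16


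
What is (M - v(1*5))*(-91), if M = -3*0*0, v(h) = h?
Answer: 455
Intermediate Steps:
M = 0 (M = 0*0 = 0)
(M - v(1*5))*(-91) = (0 - 5)*(-91) = -5*(-91) = 455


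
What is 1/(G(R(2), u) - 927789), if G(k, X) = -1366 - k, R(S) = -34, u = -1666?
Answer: -1/929121 ≈ -1.0763e-6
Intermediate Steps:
1/(G(R(2), u) - 927789) = 1/((-1366 - 1*(-34)) - 927789) = 1/((-1366 + 34) - 927789) = 1/(-1332 - 927789) = 1/(-929121) = -1/929121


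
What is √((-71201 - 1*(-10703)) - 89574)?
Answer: 26*I*√222 ≈ 387.39*I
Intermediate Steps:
√((-71201 - 1*(-10703)) - 89574) = √((-71201 + 10703) - 89574) = √(-60498 - 89574) = √(-150072) = 26*I*√222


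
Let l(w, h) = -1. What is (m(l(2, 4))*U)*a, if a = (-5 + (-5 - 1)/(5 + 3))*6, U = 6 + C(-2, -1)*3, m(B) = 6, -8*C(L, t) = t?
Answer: -10557/8 ≈ -1319.6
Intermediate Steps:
C(L, t) = -t/8
U = 51/8 (U = 6 - 1/8*(-1)*3 = 6 + (1/8)*3 = 6 + 3/8 = 51/8 ≈ 6.3750)
a = -69/2 (a = (-5 - 6/8)*6 = (-5 - 6*1/8)*6 = (-5 - 3/4)*6 = -23/4*6 = -69/2 ≈ -34.500)
(m(l(2, 4))*U)*a = (6*(51/8))*(-69/2) = (153/4)*(-69/2) = -10557/8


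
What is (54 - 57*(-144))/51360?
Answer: 1377/8560 ≈ 0.16086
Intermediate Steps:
(54 - 57*(-144))/51360 = (54 + 8208)*(1/51360) = 8262*(1/51360) = 1377/8560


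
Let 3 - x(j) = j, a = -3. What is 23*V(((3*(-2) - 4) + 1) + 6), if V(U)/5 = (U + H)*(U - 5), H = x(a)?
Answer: -2760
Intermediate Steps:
x(j) = 3 - j
H = 6 (H = 3 - 1*(-3) = 3 + 3 = 6)
V(U) = 5*(-5 + U)*(6 + U) (V(U) = 5*((U + 6)*(U - 5)) = 5*((6 + U)*(-5 + U)) = 5*((-5 + U)*(6 + U)) = 5*(-5 + U)*(6 + U))
23*V(((3*(-2) - 4) + 1) + 6) = 23*(-150 + 5*(((3*(-2) - 4) + 1) + 6) + 5*(((3*(-2) - 4) + 1) + 6)²) = 23*(-150 + 5*(((-6 - 4) + 1) + 6) + 5*(((-6 - 4) + 1) + 6)²) = 23*(-150 + 5*((-10 + 1) + 6) + 5*((-10 + 1) + 6)²) = 23*(-150 + 5*(-9 + 6) + 5*(-9 + 6)²) = 23*(-150 + 5*(-3) + 5*(-3)²) = 23*(-150 - 15 + 5*9) = 23*(-150 - 15 + 45) = 23*(-120) = -2760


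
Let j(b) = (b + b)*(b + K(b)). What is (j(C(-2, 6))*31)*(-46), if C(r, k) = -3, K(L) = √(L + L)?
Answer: -25668 + 8556*I*√6 ≈ -25668.0 + 20958.0*I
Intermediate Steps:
K(L) = √2*√L (K(L) = √(2*L) = √2*√L)
j(b) = 2*b*(b + √2*√b) (j(b) = (b + b)*(b + √2*√b) = (2*b)*(b + √2*√b) = 2*b*(b + √2*√b))
(j(C(-2, 6))*31)*(-46) = ((2*(-3)*(-3 + √2*√(-3)))*31)*(-46) = ((2*(-3)*(-3 + √2*(I*√3)))*31)*(-46) = ((2*(-3)*(-3 + I*√6))*31)*(-46) = ((18 - 6*I*√6)*31)*(-46) = (558 - 186*I*√6)*(-46) = -25668 + 8556*I*√6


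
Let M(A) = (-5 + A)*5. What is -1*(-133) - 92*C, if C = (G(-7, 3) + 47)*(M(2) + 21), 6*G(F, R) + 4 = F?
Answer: -24799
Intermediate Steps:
G(F, R) = -⅔ + F/6
M(A) = -25 + 5*A
C = 271 (C = ((-⅔ + (⅙)*(-7)) + 47)*((-25 + 5*2) + 21) = ((-⅔ - 7/6) + 47)*((-25 + 10) + 21) = (-11/6 + 47)*(-15 + 21) = (271/6)*6 = 271)
-1*(-133) - 92*C = -1*(-133) - 92*271 = 133 - 24932 = -24799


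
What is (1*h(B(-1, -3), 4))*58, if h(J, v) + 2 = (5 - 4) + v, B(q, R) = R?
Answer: 174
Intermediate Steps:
h(J, v) = -1 + v (h(J, v) = -2 + ((5 - 4) + v) = -2 + (1 + v) = -1 + v)
(1*h(B(-1, -3), 4))*58 = (1*(-1 + 4))*58 = (1*3)*58 = 3*58 = 174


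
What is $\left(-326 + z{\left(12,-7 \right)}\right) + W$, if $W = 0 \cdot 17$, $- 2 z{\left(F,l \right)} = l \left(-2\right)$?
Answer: $-333$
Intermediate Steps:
$z{\left(F,l \right)} = l$ ($z{\left(F,l \right)} = - \frac{l \left(-2\right)}{2} = - \frac{\left(-2\right) l}{2} = l$)
$W = 0$
$\left(-326 + z{\left(12,-7 \right)}\right) + W = \left(-326 - 7\right) + 0 = -333 + 0 = -333$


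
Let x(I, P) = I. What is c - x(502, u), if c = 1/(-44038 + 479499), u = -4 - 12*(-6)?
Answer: -218601421/435461 ≈ -502.00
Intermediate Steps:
u = 68 (u = -4 + 72 = 68)
c = 1/435461 ≈ 2.2964e-6
c - x(502, u) = 1/435461 - 1*502 = 1/435461 - 502 = -218601421/435461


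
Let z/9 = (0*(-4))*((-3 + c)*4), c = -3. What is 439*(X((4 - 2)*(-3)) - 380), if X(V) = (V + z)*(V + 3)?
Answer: -158918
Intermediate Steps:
z = 0 (z = 9*((0*(-4))*((-3 - 3)*4)) = 9*(0*(-6*4)) = 9*(0*(-24)) = 9*0 = 0)
X(V) = V*(3 + V) (X(V) = (V + 0)*(V + 3) = V*(3 + V))
439*(X((4 - 2)*(-3)) - 380) = 439*(((4 - 2)*(-3))*(3 + (4 - 2)*(-3)) - 380) = 439*((2*(-3))*(3 + 2*(-3)) - 380) = 439*(-6*(3 - 6) - 380) = 439*(-6*(-3) - 380) = 439*(18 - 380) = 439*(-362) = -158918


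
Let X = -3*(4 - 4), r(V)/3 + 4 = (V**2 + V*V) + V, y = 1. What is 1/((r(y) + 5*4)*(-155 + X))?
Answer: -1/2635 ≈ -0.00037951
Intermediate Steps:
r(V) = -12 + 3*V + 6*V**2 (r(V) = -12 + 3*((V**2 + V*V) + V) = -12 + 3*((V**2 + V**2) + V) = -12 + 3*(2*V**2 + V) = -12 + 3*(V + 2*V**2) = -12 + (3*V + 6*V**2) = -12 + 3*V + 6*V**2)
X = 0 (X = -3*0 = 0)
1/((r(y) + 5*4)*(-155 + X)) = 1/(((-12 + 3*1 + 6*1**2) + 5*4)*(-155 + 0)) = 1/(((-12 + 3 + 6*1) + 20)*(-155)) = 1/(((-12 + 3 + 6) + 20)*(-155)) = 1/((-3 + 20)*(-155)) = 1/(17*(-155)) = 1/(-2635) = -1/2635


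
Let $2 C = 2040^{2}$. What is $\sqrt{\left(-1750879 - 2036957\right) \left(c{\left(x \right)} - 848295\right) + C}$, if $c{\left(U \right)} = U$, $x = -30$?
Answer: $210 \sqrt{72864355} \approx 1.7926 \cdot 10^{6}$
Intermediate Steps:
$C = 2080800$ ($C = \frac{2040^{2}}{2} = \frac{1}{2} \cdot 4161600 = 2080800$)
$\sqrt{\left(-1750879 - 2036957\right) \left(c{\left(x \right)} - 848295\right) + C} = \sqrt{\left(-1750879 - 2036957\right) \left(-30 - 848295\right) + 2080800} = \sqrt{\left(-3787836\right) \left(-848325\right) + 2080800} = \sqrt{3213315974700 + 2080800} = \sqrt{3213318055500} = 210 \sqrt{72864355}$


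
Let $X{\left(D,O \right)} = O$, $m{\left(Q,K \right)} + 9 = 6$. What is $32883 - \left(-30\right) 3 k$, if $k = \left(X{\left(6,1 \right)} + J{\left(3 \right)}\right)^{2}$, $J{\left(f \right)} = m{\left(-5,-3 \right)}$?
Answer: $33243$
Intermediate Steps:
$m{\left(Q,K \right)} = -3$ ($m{\left(Q,K \right)} = -9 + 6 = -3$)
$J{\left(f \right)} = -3$
$k = 4$ ($k = \left(1 - 3\right)^{2} = \left(-2\right)^{2} = 4$)
$32883 - \left(-30\right) 3 k = 32883 - \left(-30\right) 3 \cdot 4 = 32883 - \left(-90\right) 4 = 32883 - -360 = 32883 + 360 = 33243$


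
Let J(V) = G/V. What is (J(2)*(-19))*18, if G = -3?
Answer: 513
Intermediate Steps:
J(V) = -3/V
(J(2)*(-19))*18 = (-3/2*(-19))*18 = (-3*½*(-19))*18 = -3/2*(-19)*18 = (57/2)*18 = 513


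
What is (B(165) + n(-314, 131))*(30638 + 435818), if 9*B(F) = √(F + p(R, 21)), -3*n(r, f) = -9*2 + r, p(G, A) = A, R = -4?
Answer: 154863392/3 + 466456*√186/9 ≈ 5.2328e+7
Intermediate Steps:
n(r, f) = 6 - r/3 (n(r, f) = -(-9*2 + r)/3 = -(-18 + r)/3 = 6 - r/3)
B(F) = √(21 + F)/9 (B(F) = √(F + 21)/9 = √(21 + F)/9)
(B(165) + n(-314, 131))*(30638 + 435818) = (√(21 + 165)/9 + (6 - ⅓*(-314)))*(30638 + 435818) = (√186/9 + (6 + 314/3))*466456 = (√186/9 + 332/3)*466456 = (332/3 + √186/9)*466456 = 154863392/3 + 466456*√186/9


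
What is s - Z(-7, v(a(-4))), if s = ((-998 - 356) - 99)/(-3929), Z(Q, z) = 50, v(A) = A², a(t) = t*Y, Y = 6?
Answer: -194997/3929 ≈ -49.630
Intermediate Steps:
a(t) = 6*t (a(t) = t*6 = 6*t)
s = 1453/3929 (s = (-1354 - 99)*(-1/3929) = -1453*(-1/3929) = 1453/3929 ≈ 0.36981)
s - Z(-7, v(a(-4))) = 1453/3929 - 1*50 = 1453/3929 - 50 = -194997/3929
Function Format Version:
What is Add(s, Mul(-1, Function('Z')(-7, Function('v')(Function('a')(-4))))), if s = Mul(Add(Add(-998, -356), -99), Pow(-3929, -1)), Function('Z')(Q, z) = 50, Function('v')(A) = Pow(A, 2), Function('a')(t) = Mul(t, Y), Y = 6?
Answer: Rational(-194997, 3929) ≈ -49.630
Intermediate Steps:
Function('a')(t) = Mul(6, t) (Function('a')(t) = Mul(t, 6) = Mul(6, t))
s = Rational(1453, 3929) (s = Mul(Add(-1354, -99), Rational(-1, 3929)) = Mul(-1453, Rational(-1, 3929)) = Rational(1453, 3929) ≈ 0.36981)
Add(s, Mul(-1, Function('Z')(-7, Function('v')(Function('a')(-4))))) = Add(Rational(1453, 3929), Mul(-1, 50)) = Add(Rational(1453, 3929), -50) = Rational(-194997, 3929)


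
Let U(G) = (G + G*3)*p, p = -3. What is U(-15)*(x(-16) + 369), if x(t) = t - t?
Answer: 66420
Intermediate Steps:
U(G) = -12*G (U(G) = (G + G*3)*(-3) = (G + 3*G)*(-3) = (4*G)*(-3) = -12*G)
x(t) = 0
U(-15)*(x(-16) + 369) = (-12*(-15))*(0 + 369) = 180*369 = 66420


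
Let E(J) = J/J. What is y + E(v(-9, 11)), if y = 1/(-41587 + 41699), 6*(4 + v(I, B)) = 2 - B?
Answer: 113/112 ≈ 1.0089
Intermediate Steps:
v(I, B) = -11/3 - B/6 (v(I, B) = -4 + (2 - B)/6 = -4 + (⅓ - B/6) = -11/3 - B/6)
E(J) = 1
y = 1/112 ≈ 0.0089286
y + E(v(-9, 11)) = 1/112 + 1 = 113/112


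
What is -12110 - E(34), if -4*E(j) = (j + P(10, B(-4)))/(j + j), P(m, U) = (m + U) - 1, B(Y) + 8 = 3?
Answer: -1646941/136 ≈ -12110.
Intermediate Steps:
B(Y) = -5 (B(Y) = -8 + 3 = -5)
P(m, U) = -1 + U + m (P(m, U) = (U + m) - 1 = -1 + U + m)
E(j) = -(4 + j)/(8*j) (E(j) = -(j + (-1 - 5 + 10))/(4*(j + j)) = -(j + 4)/(4*(2*j)) = -(4 + j)*1/(2*j)/4 = -(4 + j)/(8*j))
-12110 - E(34) = -12110 - (-4 - 1*34)/(8*34) = -12110 - (-4 - 34)/(8*34) = -12110 - (-38)/(8*34) = -12110 - 1*(-19/136) = -12110 + 19/136 = -1646941/136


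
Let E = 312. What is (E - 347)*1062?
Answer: -37170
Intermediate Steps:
(E - 347)*1062 = (312 - 347)*1062 = -35*1062 = -37170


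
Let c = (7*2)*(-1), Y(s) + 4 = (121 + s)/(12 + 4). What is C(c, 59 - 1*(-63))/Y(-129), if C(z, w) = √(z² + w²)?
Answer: -4*√3770/9 ≈ -27.289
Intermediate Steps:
Y(s) = 57/16 + s/16 (Y(s) = -4 + (121 + s)/(12 + 4) = -4 + (121 + s)/16 = -4 + (121 + s)*(1/16) = -4 + (121/16 + s/16) = 57/16 + s/16)
c = -14 (c = 14*(-1) = -14)
C(z, w) = √(w² + z²)
C(c, 59 - 1*(-63))/Y(-129) = √((59 - 1*(-63))² + (-14)²)/(57/16 + (1/16)*(-129)) = √((59 + 63)² + 196)/(57/16 - 129/16) = √(122² + 196)/(-9/2) = √(14884 + 196)*(-2/9) = √15080*(-2/9) = (2*√3770)*(-2/9) = -4*√3770/9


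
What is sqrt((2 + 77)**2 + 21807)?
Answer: 4*sqrt(1753) ≈ 167.48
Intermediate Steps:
sqrt((2 + 77)**2 + 21807) = sqrt(79**2 + 21807) = sqrt(6241 + 21807) = sqrt(28048) = 4*sqrt(1753)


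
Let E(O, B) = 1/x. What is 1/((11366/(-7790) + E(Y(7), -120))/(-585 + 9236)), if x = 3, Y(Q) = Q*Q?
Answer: -101086935/13154 ≈ -7684.9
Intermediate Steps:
Y(Q) = Q²
E(O, B) = ⅓ (E(O, B) = 1/3 = ⅓)
1/((11366/(-7790) + E(Y(7), -120))/(-585 + 9236)) = 1/((11366/(-7790) + ⅓)/(-585 + 9236)) = 1/((11366*(-1/7790) + ⅓)/8651) = 1/((-5683/3895 + ⅓)*(1/8651)) = 1/(-13154/11685*1/8651) = 1/(-13154/101086935) = -101086935/13154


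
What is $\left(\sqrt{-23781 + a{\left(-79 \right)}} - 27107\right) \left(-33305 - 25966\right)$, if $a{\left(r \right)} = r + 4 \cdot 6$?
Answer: $1606658997 - 118542 i \sqrt{5959} \approx 1.6067 \cdot 10^{9} - 9.1508 \cdot 10^{6} i$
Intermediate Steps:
$a{\left(r \right)} = 24 + r$ ($a{\left(r \right)} = r + 24 = 24 + r$)
$\left(\sqrt{-23781 + a{\left(-79 \right)}} - 27107\right) \left(-33305 - 25966\right) = \left(\sqrt{-23781 + \left(24 - 79\right)} - 27107\right) \left(-33305 - 25966\right) = \left(\sqrt{-23781 - 55} - 27107\right) \left(-59271\right) = \left(\sqrt{-23836} - 27107\right) \left(-59271\right) = \left(2 i \sqrt{5959} - 27107\right) \left(-59271\right) = \left(-27107 + 2 i \sqrt{5959}\right) \left(-59271\right) = 1606658997 - 118542 i \sqrt{5959}$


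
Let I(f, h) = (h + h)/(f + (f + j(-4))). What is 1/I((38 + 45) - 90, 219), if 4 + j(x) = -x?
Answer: -7/219 ≈ -0.031963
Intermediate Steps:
j(x) = -4 - x
I(f, h) = h/f (I(f, h) = (h + h)/(f + (f + (-4 - 1*(-4)))) = (2*h)/(f + (f + (-4 + 4))) = (2*h)/(f + (f + 0)) = (2*h)/(f + f) = (2*h)/((2*f)) = (2*h)*(1/(2*f)) = h/f)
1/I((38 + 45) - 90, 219) = 1/(219/((38 + 45) - 90)) = 1/(219/(83 - 90)) = 1/(219/(-7)) = 1/(219*(-⅐)) = 1/(-219/7) = -7/219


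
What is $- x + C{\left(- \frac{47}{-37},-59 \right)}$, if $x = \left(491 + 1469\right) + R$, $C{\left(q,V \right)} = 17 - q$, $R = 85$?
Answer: $- \frac{75083}{37} \approx -2029.3$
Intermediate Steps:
$x = 2045$ ($x = \left(491 + 1469\right) + 85 = 1960 + 85 = 2045$)
$- x + C{\left(- \frac{47}{-37},-59 \right)} = \left(-1\right) 2045 + \left(17 - - \frac{47}{-37}\right) = -2045 + \left(17 - \left(-47\right) \left(- \frac{1}{37}\right)\right) = -2045 + \left(17 - \frac{47}{37}\right) = -2045 + \frac{582}{37} = - \frac{75083}{37}$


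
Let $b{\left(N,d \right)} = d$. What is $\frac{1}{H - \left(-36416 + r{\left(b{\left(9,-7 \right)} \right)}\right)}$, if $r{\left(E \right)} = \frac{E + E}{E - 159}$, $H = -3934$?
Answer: $\frac{83}{2695999} \approx 3.0786 \cdot 10^{-5}$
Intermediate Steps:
$r{\left(E \right)} = \frac{2 E}{-159 + E}$
$\frac{1}{H - \left(-36416 + r{\left(b{\left(9,-7 \right)} \right)}\right)} = \frac{1}{-3934 + \left(36416 - 2 \left(-7\right) \frac{1}{-159 - 7}\right)} = \frac{1}{-3934 + \left(36416 - 2 \left(-7\right) \frac{1}{-166}\right)} = \frac{1}{-3934 + \left(36416 - 2 \left(-7\right) \left(- \frac{1}{166}\right)\right)} = \frac{1}{-3934 + \left(36416 - \frac{7}{83}\right)} = \frac{1}{-3934 + \frac{3022521}{83}} = \frac{1}{\frac{2695999}{83}} = \frac{83}{2695999}$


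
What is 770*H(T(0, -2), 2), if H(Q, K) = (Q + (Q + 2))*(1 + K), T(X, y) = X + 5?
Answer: 27720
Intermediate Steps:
T(X, y) = 5 + X
H(Q, K) = (1 + K)*(2 + 2*Q) (H(Q, K) = (Q + (2 + Q))*(1 + K) = (2 + 2*Q)*(1 + K) = (1 + K)*(2 + 2*Q))
770*H(T(0, -2), 2) = 770*(2 + 2*2 + 2*(5 + 0) + 2*2*(5 + 0)) = 770*(2 + 4 + 2*5 + 2*2*5) = 770*(2 + 4 + 10 + 20) = 770*36 = 27720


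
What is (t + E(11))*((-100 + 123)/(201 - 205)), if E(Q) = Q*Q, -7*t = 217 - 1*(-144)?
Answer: -5589/14 ≈ -399.21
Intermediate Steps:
t = -361/7 (t = -(217 - 1*(-144))/7 = -(217 + 144)/7 = -1/7*361 = -361/7 ≈ -51.571)
E(Q) = Q**2
(t + E(11))*((-100 + 123)/(201 - 205)) = (-361/7 + 11**2)*((-100 + 123)/(201 - 205)) = (-361/7 + 121)*(23/(-4)) = 486*(23*(-1/4))/7 = (486/7)*(-23/4) = -5589/14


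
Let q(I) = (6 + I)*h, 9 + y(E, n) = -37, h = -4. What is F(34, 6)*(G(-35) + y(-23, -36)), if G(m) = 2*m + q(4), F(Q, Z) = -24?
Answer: 3744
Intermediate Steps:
y(E, n) = -46 (y(E, n) = -9 - 37 = -46)
q(I) = -24 - 4*I (q(I) = (6 + I)*(-4) = -24 - 4*I)
G(m) = -40 + 2*m (G(m) = 2*m + (-24 - 4*4) = 2*m + (-24 - 16) = 2*m - 40 = -40 + 2*m)
F(34, 6)*(G(-35) + y(-23, -36)) = -24*((-40 + 2*(-35)) - 46) = -24*((-40 - 70) - 46) = -24*(-110 - 46) = -24*(-156) = 3744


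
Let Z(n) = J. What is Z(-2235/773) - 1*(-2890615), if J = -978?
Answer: 2889637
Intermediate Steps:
Z(n) = -978
Z(-2235/773) - 1*(-2890615) = -978 - 1*(-2890615) = -978 + 2890615 = 2889637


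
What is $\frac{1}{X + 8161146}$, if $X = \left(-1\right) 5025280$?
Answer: $\frac{1}{3135866} \approx 3.1889 \cdot 10^{-7}$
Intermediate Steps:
$X = -5025280$
$\frac{1}{X + 8161146} = \frac{1}{-5025280 + 8161146} = \frac{1}{3135866}$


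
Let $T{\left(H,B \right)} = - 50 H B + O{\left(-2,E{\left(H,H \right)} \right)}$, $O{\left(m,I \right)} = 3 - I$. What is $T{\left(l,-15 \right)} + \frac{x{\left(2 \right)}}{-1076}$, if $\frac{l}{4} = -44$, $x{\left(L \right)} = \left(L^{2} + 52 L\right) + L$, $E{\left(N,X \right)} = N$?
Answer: $- \frac{70919753}{538} \approx -1.3182 \cdot 10^{5}$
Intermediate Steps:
$x{\left(L \right)} = L^{2} + 53 L$
$l = -176$ ($l = 4 \left(-44\right) = -176$)
$T{\left(H,B \right)} = 3 - H - 50 B H$ ($T{\left(H,B \right)} = - 50 H B - \left(-3 + H\right) = - 50 B H - \left(-3 + H\right) = 3 - H - 50 B H$)
$T{\left(l,-15 \right)} + \frac{x{\left(2 \right)}}{-1076} = \left(3 - -176 - \left(-750\right) \left(-176\right)\right) + \frac{2 \left(53 + 2\right)}{-1076} = \left(3 + 176 - 132000\right) + 2 \cdot 55 \left(- \frac{1}{1076}\right) = -131821 + 110 \left(- \frac{1}{1076}\right) = -131821 - \frac{55}{538} = - \frac{70919753}{538}$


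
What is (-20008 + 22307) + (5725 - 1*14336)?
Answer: -6312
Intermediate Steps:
(-20008 + 22307) + (5725 - 1*14336) = 2299 + (5725 - 14336) = 2299 - 8611 = -6312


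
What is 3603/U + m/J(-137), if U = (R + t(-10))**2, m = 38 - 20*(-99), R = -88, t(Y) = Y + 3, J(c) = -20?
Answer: -1814039/18050 ≈ -100.50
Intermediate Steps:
t(Y) = 3 + Y
m = 2018 (m = 38 + 1980 = 2018)
U = 9025 (U = (-88 + (3 - 10))**2 = (-88 - 7)**2 = (-95)**2 = 9025)
3603/U + m/J(-137) = 3603/9025 + 2018/(-20) = 3603*(1/9025) + 2018*(-1/20) = 3603/9025 - 1009/10 = -1814039/18050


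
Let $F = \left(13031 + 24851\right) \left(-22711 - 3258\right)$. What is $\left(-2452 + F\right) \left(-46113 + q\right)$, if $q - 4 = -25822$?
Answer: $70762848472410$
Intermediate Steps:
$q = -25818$ ($q = 4 - 25822 = -25818$)
$F = -983757658$ ($F = 37882 \left(-25969\right) = -983757658$)
$\left(-2452 + F\right) \left(-46113 + q\right) = \left(-2452 - 983757658\right) \left(-46113 - 25818\right) = \left(-983760110\right) \left(-71931\right) = 70762848472410$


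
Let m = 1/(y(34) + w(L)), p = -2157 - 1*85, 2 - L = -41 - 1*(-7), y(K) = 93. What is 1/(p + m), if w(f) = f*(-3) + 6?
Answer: -9/20179 ≈ -0.00044601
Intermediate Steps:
L = 36 (L = 2 - (-41 - 1*(-7)) = 2 - (-41 + 7) = 2 - 1*(-34) = 2 + 34 = 36)
p = -2242 (p = -2157 - 85 = -2242)
w(f) = 6 - 3*f (w(f) = -3*f + 6 = 6 - 3*f)
m = -1/9 (m = 1/(93 + (6 - 3*36)) = 1/(93 + (6 - 108)) = 1/(93 - 102) = 1/(-9) = -1/9 ≈ -0.11111)
1/(p + m) = 1/(-2242 - 1/9) = 1/(-20179/9) = -9/20179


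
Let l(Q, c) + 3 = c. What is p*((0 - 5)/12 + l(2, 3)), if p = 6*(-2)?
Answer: 5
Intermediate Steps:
l(Q, c) = -3 + c
p = -12
p*((0 - 5)/12 + l(2, 3)) = -12*((0 - 5)/12 + (-3 + 3)) = -12*(-5*1/12 + 0) = -12*(-5/12 + 0) = -12*(-5/12) = 5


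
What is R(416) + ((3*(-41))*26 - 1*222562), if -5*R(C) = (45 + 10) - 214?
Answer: -1128641/5 ≈ -2.2573e+5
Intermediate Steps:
R(C) = 159/5 (R(C) = -((45 + 10) - 214)/5 = -(55 - 214)/5 = -⅕*(-159) = 159/5)
R(416) + ((3*(-41))*26 - 1*222562) = 159/5 + ((3*(-41))*26 - 1*222562) = 159/5 + (-123*26 - 222562) = 159/5 + (-3198 - 222562) = 159/5 - 225760 = -1128641/5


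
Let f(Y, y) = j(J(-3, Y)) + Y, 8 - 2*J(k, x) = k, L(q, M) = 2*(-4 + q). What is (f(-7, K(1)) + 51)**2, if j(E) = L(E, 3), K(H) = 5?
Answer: 2209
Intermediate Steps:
L(q, M) = -8 + 2*q
J(k, x) = 4 - k/2
j(E) = -8 + 2*E
f(Y, y) = 3 + Y (f(Y, y) = (-8 + 2*(4 - 1/2*(-3))) + Y = (-8 + 2*(4 + 3/2)) + Y = (-8 + 2*(11/2)) + Y = (-8 + 11) + Y = 3 + Y)
(f(-7, K(1)) + 51)**2 = ((3 - 7) + 51)**2 = (-4 + 51)**2 = 47**2 = 2209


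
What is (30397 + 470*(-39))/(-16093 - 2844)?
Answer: -12067/18937 ≈ -0.63722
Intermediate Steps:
(30397 + 470*(-39))/(-16093 - 2844) = (30397 - 18330)/(-18937) = 12067*(-1/18937) = -12067/18937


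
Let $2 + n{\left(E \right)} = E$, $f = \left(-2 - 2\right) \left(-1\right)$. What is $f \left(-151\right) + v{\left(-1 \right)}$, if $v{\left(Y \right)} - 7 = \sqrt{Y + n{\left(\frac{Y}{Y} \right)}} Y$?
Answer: $-597 - i \sqrt{2} \approx -597.0 - 1.4142 i$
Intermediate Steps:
$f = 4$ ($f = \left(-4\right) \left(-1\right) = 4$)
$n{\left(E \right)} = -2 + E$
$v{\left(Y \right)} = 7 + Y \sqrt{-1 + Y}$ ($v{\left(Y \right)} = 7 + \sqrt{Y - \left(2 - \frac{Y}{Y}\right)} Y = 7 + \sqrt{Y + \left(-2 + 1\right)} Y = 7 + \sqrt{Y - 1} Y = 7 + \sqrt{-1 + Y} Y = 7 + Y \sqrt{-1 + Y}$)
$f \left(-151\right) + v{\left(-1 \right)} = 4 \left(-151\right) + \left(7 - \sqrt{-1 - 1}\right) = -604 + \left(7 - \sqrt{-2}\right) = -604 + \left(7 - i \sqrt{2}\right) = -597 - i \sqrt{2}$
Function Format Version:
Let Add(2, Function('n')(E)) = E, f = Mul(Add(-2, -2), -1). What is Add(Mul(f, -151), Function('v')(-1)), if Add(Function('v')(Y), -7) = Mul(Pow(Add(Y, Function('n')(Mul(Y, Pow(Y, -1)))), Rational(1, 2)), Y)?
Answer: Add(-597, Mul(-1, I, Pow(2, Rational(1, 2)))) ≈ Add(-597.00, Mul(-1.4142, I))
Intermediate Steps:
f = 4 (f = Mul(-4, -1) = 4)
Function('n')(E) = Add(-2, E)
Function('v')(Y) = Add(7, Mul(Y, Pow(Add(-1, Y), Rational(1, 2)))) (Function('v')(Y) = Add(7, Mul(Pow(Add(Y, Add(-2, Mul(Y, Pow(Y, -1)))), Rational(1, 2)), Y)) = Add(7, Mul(Pow(Add(Y, Add(-2, 1)), Rational(1, 2)), Y)) = Add(7, Mul(Pow(Add(Y, -1), Rational(1, 2)), Y)) = Add(7, Mul(Pow(Add(-1, Y), Rational(1, 2)), Y)) = Add(7, Mul(Y, Pow(Add(-1, Y), Rational(1, 2)))))
Add(Mul(f, -151), Function('v')(-1)) = Add(Mul(4, -151), Add(7, Mul(-1, Pow(Add(-1, -1), Rational(1, 2))))) = Add(-604, Add(7, Mul(-1, Pow(-2, Rational(1, 2))))) = Add(-604, Add(7, Mul(-1, Mul(I, Pow(2, Rational(1, 2)))))) = Add(-604, Add(7, Mul(-1, I, Pow(2, Rational(1, 2))))) = Add(-597, Mul(-1, I, Pow(2, Rational(1, 2))))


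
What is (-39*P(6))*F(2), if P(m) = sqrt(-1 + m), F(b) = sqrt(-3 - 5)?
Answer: -78*I*sqrt(10) ≈ -246.66*I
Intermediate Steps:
F(b) = 2*I*sqrt(2) (F(b) = sqrt(-8) = 2*I*sqrt(2))
(-39*P(6))*F(2) = (-39*sqrt(-1 + 6))*(2*I*sqrt(2)) = (-39*sqrt(5))*(2*I*sqrt(2)) = -78*I*sqrt(10)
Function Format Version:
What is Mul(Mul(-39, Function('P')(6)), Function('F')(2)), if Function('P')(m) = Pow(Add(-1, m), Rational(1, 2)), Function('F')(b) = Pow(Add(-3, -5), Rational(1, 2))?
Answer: Mul(-78, I, Pow(10, Rational(1, 2))) ≈ Mul(-246.66, I)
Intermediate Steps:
Function('F')(b) = Mul(2, I, Pow(2, Rational(1, 2))) (Function('F')(b) = Pow(-8, Rational(1, 2)) = Mul(2, I, Pow(2, Rational(1, 2))))
Mul(Mul(-39, Function('P')(6)), Function('F')(2)) = Mul(Mul(-39, Pow(Add(-1, 6), Rational(1, 2))), Mul(2, I, Pow(2, Rational(1, 2)))) = Mul(Mul(-39, Pow(5, Rational(1, 2))), Mul(2, I, Pow(2, Rational(1, 2)))) = Mul(-78, I, Pow(10, Rational(1, 2)))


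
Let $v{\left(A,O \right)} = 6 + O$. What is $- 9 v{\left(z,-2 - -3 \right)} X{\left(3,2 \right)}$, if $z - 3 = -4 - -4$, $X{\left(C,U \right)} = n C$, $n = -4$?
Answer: $756$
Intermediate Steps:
$X{\left(C,U \right)} = - 4 C$
$z = 3$ ($z = 3 - 0 = 3 + \left(-4 + 4\right) = 3 + 0 = 3$)
$- 9 v{\left(z,-2 - -3 \right)} X{\left(3,2 \right)} = - 9 \left(6 - -1\right) \left(\left(-4\right) 3\right) = - 9 \left(6 + \left(-2 + 3\right)\right) \left(-12\right) = - 9 \left(6 + 1\right) \left(-12\right) = \left(-9\right) 7 \left(-12\right) = \left(-63\right) \left(-12\right) = 756$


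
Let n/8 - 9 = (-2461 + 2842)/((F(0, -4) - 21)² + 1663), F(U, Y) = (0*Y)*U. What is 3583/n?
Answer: 942329/19317 ≈ 48.782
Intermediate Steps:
F(U, Y) = 0 (F(U, Y) = 0*U = 0)
n = 19317/263 (n = 72 + 8*((-2461 + 2842)/((0 - 21)² + 1663)) = 72 + 8*(381/((-21)² + 1663)) = 72 + 8*(381/(441 + 1663)) = 72 + 8*(381/2104) = 72 + 381/263 = 19317/263 ≈ 73.449)
3583/n = 3583/(19317/263) = 3583*(263/19317) = 942329/19317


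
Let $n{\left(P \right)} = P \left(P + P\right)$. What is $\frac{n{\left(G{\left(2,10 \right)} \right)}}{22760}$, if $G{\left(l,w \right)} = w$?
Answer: $\frac{5}{569} \approx 0.0087873$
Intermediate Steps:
$n{\left(P \right)} = 2 P^{2}$ ($n{\left(P \right)} = P 2 P = 2 P^{2}$)
$\frac{n{\left(G{\left(2,10 \right)} \right)}}{22760} = \frac{2 \cdot 10^{2}}{22760} = 2 \cdot 100 \cdot \frac{1}{22760} = 200 \cdot \frac{1}{22760} = \frac{5}{569}$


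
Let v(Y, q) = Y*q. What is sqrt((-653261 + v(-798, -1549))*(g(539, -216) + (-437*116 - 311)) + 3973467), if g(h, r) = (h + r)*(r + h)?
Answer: sqrt(31084552633) ≈ 1.7631e+5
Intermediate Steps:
g(h, r) = (h + r)**2 (g(h, r) = (h + r)*(h + r) = (h + r)**2)
sqrt((-653261 + v(-798, -1549))*(g(539, -216) + (-437*116 - 311)) + 3973467) = sqrt((-653261 - 798*(-1549))*((539 - 216)**2 + (-437*116 - 311)) + 3973467) = sqrt((-653261 + 1236102)*(323**2 + (-50692 - 311)) + 3973467) = sqrt(582841*(104329 - 51003) + 3973467) = sqrt(582841*53326 + 3973467) = sqrt(31080579166 + 3973467) = sqrt(31084552633)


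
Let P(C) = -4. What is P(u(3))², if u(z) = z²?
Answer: 16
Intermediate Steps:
P(u(3))² = (-4)² = 16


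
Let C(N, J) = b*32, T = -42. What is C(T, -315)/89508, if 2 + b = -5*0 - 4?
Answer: -16/7459 ≈ -0.0021451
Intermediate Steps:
b = -6 (b = -2 + (-5*0 - 4) = -2 + (0 - 4) = -2 - 4 = -6)
C(N, J) = -192 (C(N, J) = -6*32 = -192)
C(T, -315)/89508 = -192/89508 = -192*1/89508 = -16/7459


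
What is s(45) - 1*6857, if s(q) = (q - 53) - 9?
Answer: -6874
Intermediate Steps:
s(q) = -62 + q (s(q) = (-53 + q) - 9 = -62 + q)
s(45) - 1*6857 = (-62 + 45) - 1*6857 = -17 - 6857 = -6874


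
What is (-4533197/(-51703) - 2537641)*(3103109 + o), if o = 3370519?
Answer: -849334293091497528/51703 ≈ -1.6427e+13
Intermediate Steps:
(-4533197/(-51703) - 2537641)*(3103109 + o) = (-4533197/(-51703) - 2537641)*(3103109 + 3370519) = (-4533197*(-1/51703) - 2537641)*6473628 = (4533197/51703 - 2537641)*6473628 = -131199119426/51703*6473628 = -849334293091497528/51703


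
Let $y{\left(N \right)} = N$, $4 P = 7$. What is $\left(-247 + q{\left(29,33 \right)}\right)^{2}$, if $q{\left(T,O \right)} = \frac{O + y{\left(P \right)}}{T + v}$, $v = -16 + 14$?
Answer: $\frac{704212369}{11664} \approx 60375.0$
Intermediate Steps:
$P = \frac{7}{4}$ ($P = \frac{1}{4} \cdot 7 = \frac{7}{4} \approx 1.75$)
$v = -2$
$q{\left(T,O \right)} = \frac{\frac{7}{4} + O}{-2 + T}$ ($q{\left(T,O \right)} = \frac{O + \frac{7}{4}}{T - 2} = \frac{\frac{7}{4} + O}{-2 + T}$)
$\left(-247 + q{\left(29,33 \right)}\right)^{2} = \left(-247 + \frac{\frac{7}{4} + 33}{-2 + 29}\right)^{2} = \left(-247 + \frac{1}{27} \cdot \frac{139}{4}\right)^{2} = \left(-247 + \frac{139}{108}\right)^{2} = \left(- \frac{26537}{108}\right)^{2} = \frac{704212369}{11664}$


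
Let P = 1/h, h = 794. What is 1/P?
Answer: 794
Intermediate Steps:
P = 1/794 ≈ 0.0012594
1/P = 1/(1/794) = 794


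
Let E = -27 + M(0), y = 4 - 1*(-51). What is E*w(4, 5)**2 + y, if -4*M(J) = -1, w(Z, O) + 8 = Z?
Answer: -373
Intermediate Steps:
w(Z, O) = -8 + Z
M(J) = 1/4 (M(J) = -1/4*(-1) = 1/4)
y = 55 (y = 4 + 51 = 55)
E = -107/4 (E = -27 + 1/4 = -107/4 ≈ -26.750)
E*w(4, 5)**2 + y = -107*(-8 + 4)**2/4 + 55 = -107/4*(-4)**2 + 55 = -107/4*16 + 55 = -428 + 55 = -373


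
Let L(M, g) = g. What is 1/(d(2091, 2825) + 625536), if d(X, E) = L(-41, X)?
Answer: 1/627627 ≈ 1.5933e-6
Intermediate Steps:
d(X, E) = X
1/(d(2091, 2825) + 625536) = 1/(2091 + 625536) = 1/627627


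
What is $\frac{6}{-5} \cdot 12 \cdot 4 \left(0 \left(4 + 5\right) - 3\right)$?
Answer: $\frac{864}{5} \approx 172.8$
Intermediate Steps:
$\frac{6}{-5} \cdot 12 \cdot 4 \left(0 \left(4 + 5\right) - 3\right) = 6 \left(- \frac{1}{5}\right) 12 \cdot 4 \left(0 \cdot 9 - 3\right) = \left(- \frac{6}{5}\right) 12 \cdot 4 \left(0 - 3\right) = - \frac{72 \cdot 4 \left(-3\right)}{5} = \left(- \frac{72}{5}\right) \left(-12\right) = \frac{864}{5}$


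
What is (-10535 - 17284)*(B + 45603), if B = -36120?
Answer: -263807577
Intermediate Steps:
(-10535 - 17284)*(B + 45603) = (-10535 - 17284)*(-36120 + 45603) = -27819*9483 = -263807577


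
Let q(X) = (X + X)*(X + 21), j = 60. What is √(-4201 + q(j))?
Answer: √5519 ≈ 74.290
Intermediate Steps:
q(X) = 2*X*(21 + X) (q(X) = (2*X)*(21 + X) = 2*X*(21 + X))
√(-4201 + q(j)) = √(-4201 + 2*60*(21 + 60)) = √(-4201 + 2*60*81) = √(-4201 + 9720) = √5519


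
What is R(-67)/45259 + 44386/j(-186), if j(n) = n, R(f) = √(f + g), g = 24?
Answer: -22193/93 + I*√43/45259 ≈ -238.63 + 0.00014489*I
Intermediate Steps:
R(f) = √(24 + f) (R(f) = √(f + 24) = √(24 + f))
R(-67)/45259 + 44386/j(-186) = √(24 - 67)/45259 + 44386/(-186) = √(-43)*(1/45259) + 44386*(-1/186) = (I*√43)*(1/45259) - 22193/93 = I*√43/45259 - 22193/93 = -22193/93 + I*√43/45259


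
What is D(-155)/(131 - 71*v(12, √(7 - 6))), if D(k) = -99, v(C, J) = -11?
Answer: -33/304 ≈ -0.10855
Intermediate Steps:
D(-155)/(131 - 71*v(12, √(7 - 6))) = -99/(131 - 71*(-11)) = -99/(131 + 781) = -99/912 = -99*1/912 = -33/304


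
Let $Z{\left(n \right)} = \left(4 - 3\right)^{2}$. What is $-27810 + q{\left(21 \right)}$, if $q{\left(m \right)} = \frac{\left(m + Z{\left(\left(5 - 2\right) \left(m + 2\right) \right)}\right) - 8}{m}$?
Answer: $- \frac{83428}{3} \approx -27809.0$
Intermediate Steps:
$Z{\left(n \right)} = 1$ ($Z{\left(n \right)} = 1^{2} = 1$)
$q{\left(m \right)} = \frac{-7 + m}{m}$ ($q{\left(m \right)} = \frac{\left(m + 1\right) - 8}{m} = \frac{\left(1 + m\right) - 8}{m} = \frac{-7 + m}{m}$)
$-27810 + q{\left(21 \right)} = -27810 + \frac{-7 + 21}{21} = -27810 + \frac{1}{21} \cdot 14 = -27810 + \frac{2}{3} = - \frac{83428}{3}$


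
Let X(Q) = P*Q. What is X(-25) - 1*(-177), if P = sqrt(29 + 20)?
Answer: 2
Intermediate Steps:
P = 7 (P = sqrt(49) = 7)
X(Q) = 7*Q
X(-25) - 1*(-177) = 7*(-25) - 1*(-177) = -175 + 177 = 2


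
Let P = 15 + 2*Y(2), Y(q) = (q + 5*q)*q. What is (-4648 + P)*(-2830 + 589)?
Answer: 10274985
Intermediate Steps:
Y(q) = 6*q**2 (Y(q) = (6*q)*q = 6*q**2)
P = 63 (P = 15 + 2*(6*2**2) = 15 + 2*(6*4) = 15 + 2*24 = 15 + 48 = 63)
(-4648 + P)*(-2830 + 589) = (-4648 + 63)*(-2830 + 589) = -4585*(-2241) = 10274985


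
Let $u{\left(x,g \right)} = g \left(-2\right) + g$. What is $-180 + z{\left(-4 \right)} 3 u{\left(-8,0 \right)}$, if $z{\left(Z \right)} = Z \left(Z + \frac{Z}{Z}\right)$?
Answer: $-180$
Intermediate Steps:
$z{\left(Z \right)} = Z \left(1 + Z\right)$ ($z{\left(Z \right)} = Z \left(Z + 1\right) = Z \left(1 + Z\right)$)
$u{\left(x,g \right)} = - g$ ($u{\left(x,g \right)} = - 2 g + g = - g$)
$-180 + z{\left(-4 \right)} 3 u{\left(-8,0 \right)} = -180 + - 4 \left(1 - 4\right) 3 \left(\left(-1\right) 0\right) = -180 + \left(-4\right) \left(-3\right) 3 \cdot 0 = -180 + 12 \cdot 3 \cdot 0 = -180 + 36 \cdot 0 = -180 + 0 = -180$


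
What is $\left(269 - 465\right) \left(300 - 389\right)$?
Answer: $17444$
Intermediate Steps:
$\left(269 - 465\right) \left(300 - 389\right) = - 196 \left(300 - 389\right) = \left(-196\right) \left(-89\right) = 17444$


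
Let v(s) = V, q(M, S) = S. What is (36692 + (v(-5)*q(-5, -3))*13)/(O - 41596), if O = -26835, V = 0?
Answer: -36692/68431 ≈ -0.53619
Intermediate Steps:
v(s) = 0
(36692 + (v(-5)*q(-5, -3))*13)/(O - 41596) = (36692 + (0*(-3))*13)/(-26835 - 41596) = (36692 + 0*13)/(-68431) = (36692 + 0)*(-1/68431) = 36692*(-1/68431) = -36692/68431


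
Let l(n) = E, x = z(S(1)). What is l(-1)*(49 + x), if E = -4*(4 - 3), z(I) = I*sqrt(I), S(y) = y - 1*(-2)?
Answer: -196 - 12*sqrt(3) ≈ -216.78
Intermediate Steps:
S(y) = 2 + y (S(y) = y + 2 = 2 + y)
z(I) = I**(3/2)
x = 3*sqrt(3) (x = (2 + 1)**(3/2) = 3**(3/2) = 3*sqrt(3) ≈ 5.1962)
E = -4 (E = -4*1 = -4)
l(n) = -4
l(-1)*(49 + x) = -4*(49 + 3*sqrt(3)) = -196 - 12*sqrt(3)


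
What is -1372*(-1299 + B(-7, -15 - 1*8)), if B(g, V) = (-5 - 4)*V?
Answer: 1498224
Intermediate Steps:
B(g, V) = -9*V
-1372*(-1299 + B(-7, -15 - 1*8)) = -1372*(-1299 - 9*(-15 - 1*8)) = -1372*(-1299 - 9*(-15 - 8)) = -1372*(-1299 - 9*(-23)) = -1372*(-1299 + 207) = -1372*(-1092) = 1498224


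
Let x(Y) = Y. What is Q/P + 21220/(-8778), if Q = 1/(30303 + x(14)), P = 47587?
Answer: -312387648649/129224259219 ≈ -2.4174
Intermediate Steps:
Q = 1/30317 (Q = 1/(30303 + 14) = 1/30317 ≈ 3.2985e-5)
Q/P + 21220/(-8778) = (1/30317)/47587 + 21220/(-8778) = (1/30317)*(1/47587) + 21220*(-1/8778) = 1/1442695079 - 10610/4389 = -312387648649/129224259219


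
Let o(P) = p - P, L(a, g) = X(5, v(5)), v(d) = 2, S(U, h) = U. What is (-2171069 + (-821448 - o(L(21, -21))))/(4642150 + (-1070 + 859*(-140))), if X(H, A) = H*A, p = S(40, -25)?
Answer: -2992547/4520820 ≈ -0.66195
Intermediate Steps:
p = 40
X(H, A) = A*H
L(a, g) = 10 (L(a, g) = 2*5 = 10)
o(P) = 40 - P
(-2171069 + (-821448 - o(L(21, -21))))/(4642150 + (-1070 + 859*(-140))) = (-2171069 + (-821448 - (40 - 1*10)))/(4642150 + (-1070 + 859*(-140))) = (-2171069 + (-821448 - (40 - 10)))/(4642150 + (-1070 - 120260)) = (-2171069 + (-821448 - 1*30))/(4642150 - 121330) = (-2171069 + (-821448 - 30))/4520820 = (-2171069 - 821478)*(1/4520820) = -2992547*1/4520820 = -2992547/4520820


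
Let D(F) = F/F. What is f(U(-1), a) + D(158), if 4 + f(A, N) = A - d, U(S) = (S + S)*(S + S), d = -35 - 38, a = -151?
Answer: 74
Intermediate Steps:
D(F) = 1
d = -73
U(S) = 4*S² (U(S) = (2*S)*(2*S) = 4*S²)
f(A, N) = 69 + A (f(A, N) = -4 + (A - 1*(-73)) = -4 + (A + 73) = -4 + (73 + A) = 69 + A)
f(U(-1), a) + D(158) = (69 + 4*(-1)²) + 1 = (69 + 4*1) + 1 = (69 + 4) + 1 = 73 + 1 = 74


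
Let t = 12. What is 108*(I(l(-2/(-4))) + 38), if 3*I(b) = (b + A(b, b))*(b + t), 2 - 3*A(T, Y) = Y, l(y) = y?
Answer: 4554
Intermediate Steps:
A(T, Y) = 2/3 - Y/3
I(b) = (12 + b)*(2/3 + 2*b/3)/3 (I(b) = ((b + (2/3 - b/3))*(b + 12))/3 = ((2/3 + 2*b/3)*(12 + b))/3 = ((12 + b)*(2/3 + 2*b/3))/3 = (12 + b)*(2/3 + 2*b/3)/3)
108*(I(l(-2/(-4))) + 38) = 108*((8/3 + 2*(-2/(-4))**2/9 + 26*(-2/(-4))/9) + 38) = 108*((8/3 + 2*(-2*(-1/4))**2/9 + 26*(-2*(-1/4))/9) + 38) = 108*((8/3 + 2*(1/2)**2/9 + (26/9)*(1/2)) + 38) = 108*((8/3 + (2/9)*(1/4) + 13/9) + 38) = 108*((8/3 + 1/18 + 13/9) + 38) = 108*(25/6 + 38) = 108*(253/6) = 4554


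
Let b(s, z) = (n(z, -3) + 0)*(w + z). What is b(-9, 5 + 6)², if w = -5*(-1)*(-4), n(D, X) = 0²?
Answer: 0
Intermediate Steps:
n(D, X) = 0
w = -20 (w = 5*(-4) = -20)
b(s, z) = 0 (b(s, z) = (0 + 0)*(-20 + z) = 0*(-20 + z) = 0)
b(-9, 5 + 6)² = 0² = 0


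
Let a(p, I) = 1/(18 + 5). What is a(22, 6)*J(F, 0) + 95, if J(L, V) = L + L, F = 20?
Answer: 2225/23 ≈ 96.739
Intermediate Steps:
a(p, I) = 1/23
J(L, V) = 2*L
a(22, 6)*J(F, 0) + 95 = (2*20)/23 + 95 = (1/23)*40 + 95 = 40/23 + 95 = 2225/23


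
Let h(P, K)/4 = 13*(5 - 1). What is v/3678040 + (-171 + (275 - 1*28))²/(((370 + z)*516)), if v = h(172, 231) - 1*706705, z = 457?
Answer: -70060129691/392384341320 ≈ -0.17855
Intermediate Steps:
h(P, K) = 208 (h(P, K) = 4*(13*(5 - 1)) = 4*(13*4) = 4*52 = 208)
v = -706497 (v = 208 - 1*706705 = 208 - 706705 = -706497)
v/3678040 + (-171 + (275 - 1*28))²/(((370 + z)*516)) = -706497/3678040 + (-171 + (275 - 1*28))²/(((370 + 457)*516)) = -706497*1/3678040 + (-171 + (275 - 28))²/((827*516)) = -706497/3678040 + (-171 + 247)²/426732 = -706497/3678040 + 76²*(1/426732) = -706497/3678040 + 5776*(1/426732) = -706497/3678040 + 1444/106683 = -70060129691/392384341320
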